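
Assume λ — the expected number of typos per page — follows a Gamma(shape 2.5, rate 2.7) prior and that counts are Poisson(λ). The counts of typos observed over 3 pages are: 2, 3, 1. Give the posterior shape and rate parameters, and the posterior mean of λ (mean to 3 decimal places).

Total count ∑xᵢ = 6 over n = 3 pages.
Gamma is conjugate to the Poisson likelihood: posterior is Gamma(shape = 2.5+6 = 8.5, rate = 2.7+3 = 5.7).
Posterior mean = shape/rate = 8.5/5.7 = 1.491.

Posterior: Gamma(shape=8.5, rate=5.7); mean ≈ 1.491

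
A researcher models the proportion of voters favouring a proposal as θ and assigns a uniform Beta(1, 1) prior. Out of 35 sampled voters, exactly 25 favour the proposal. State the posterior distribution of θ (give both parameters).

Posterior: Beta(26, 11)

The binomial likelihood is conjugate to the Beta prior: with 25 successes and 10 failures, the posterior is Beta(1+25, 1+10) = Beta(26, 11).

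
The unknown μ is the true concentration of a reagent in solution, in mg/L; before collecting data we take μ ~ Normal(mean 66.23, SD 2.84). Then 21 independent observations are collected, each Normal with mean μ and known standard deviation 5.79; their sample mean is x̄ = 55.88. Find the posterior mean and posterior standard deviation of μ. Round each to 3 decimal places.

Posterior mean ≈ 57.590; posterior SD ≈ 1.154

Prior precision 1/τ₀² = 1/2.84² = 0.123983; data precision n/σ² = 21/5.79² = 0.626415.
Posterior precision = 0.123983 + 0.626415 = 0.750398, giving posterior SD = 1/√0.750398 = 1.154.
Posterior mean = (0.123983·66.23 + 0.626415·55.88) / 0.750398 = 57.590.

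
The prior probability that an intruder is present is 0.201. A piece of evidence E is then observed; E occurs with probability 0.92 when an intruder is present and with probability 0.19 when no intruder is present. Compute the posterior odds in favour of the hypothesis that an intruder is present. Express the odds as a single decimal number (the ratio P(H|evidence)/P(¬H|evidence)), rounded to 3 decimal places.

Prior odds = 0.201/(1−0.201) = 0.25156.
Likelihood ratio for E = 0.92/0.19 = 4.8421.
Posterior odds = prior odds × LR = 1.2181.

Posterior odds ≈ 1.218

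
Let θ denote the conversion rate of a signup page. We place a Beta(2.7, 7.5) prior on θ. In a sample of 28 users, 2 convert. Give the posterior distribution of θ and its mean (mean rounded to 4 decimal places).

Posterior: Beta(4.7, 33.5); mean ≈ 0.1230

Observing 2 successes and 26 failures updates Beta(2.7, 7.5) by adding the success and failure counts to the two shape parameters: α = 2.7+2 = 4.7, β = 7.5+26 = 33.5.
Posterior mean = α/(α+β) = 4.7/38.2 = 0.1230.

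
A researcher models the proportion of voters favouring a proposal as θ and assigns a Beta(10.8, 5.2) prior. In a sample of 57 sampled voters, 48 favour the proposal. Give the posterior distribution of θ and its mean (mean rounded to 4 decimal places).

Observing 48 successes and 9 failures updates Beta(10.8, 5.2) by adding the success and failure counts to the two shape parameters: α = 10.8+48 = 58.8, β = 5.2+9 = 14.2.
E[θ | data] = 58.8/(58.8+14.2) = 0.8055.

Posterior: Beta(58.8, 14.2); mean ≈ 0.8055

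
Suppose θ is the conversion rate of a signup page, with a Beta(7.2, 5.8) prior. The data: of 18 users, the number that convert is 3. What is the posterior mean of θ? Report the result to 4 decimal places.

Observing 3 successes and 15 failures updates Beta(7.2, 5.8) by adding the success and failure counts to the two shape parameters: α = 7.2+3 = 10.2, β = 5.8+15 = 20.8.
E[θ | data] = 10.2/(10.2+20.8) = 0.3290.

Posterior mean ≈ 0.3290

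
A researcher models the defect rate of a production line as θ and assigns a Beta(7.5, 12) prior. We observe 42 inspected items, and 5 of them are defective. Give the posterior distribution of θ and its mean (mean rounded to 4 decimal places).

Observing 5 successes and 37 failures updates Beta(7.5, 12) by adding the success and failure counts to the two shape parameters: α = 7.5+5 = 12.5, β = 12+37 = 49.
E[θ | data] = 12.5/(12.5+49) = 0.2033.

Posterior: Beta(12.5, 49); mean ≈ 0.2033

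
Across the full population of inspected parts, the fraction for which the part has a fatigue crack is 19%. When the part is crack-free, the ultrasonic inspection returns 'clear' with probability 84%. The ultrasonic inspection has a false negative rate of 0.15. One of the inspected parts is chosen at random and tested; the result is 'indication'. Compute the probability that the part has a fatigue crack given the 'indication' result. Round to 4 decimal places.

P(H | E) ≈ 0.5548

Let H be the event that the part has a fatigue crack. P(H) = 0.19, so P(¬H) = 0.81. With E the 'indication' result, P(E|H) = 0.85 and P(E|¬H) = 0.16.
P(E) = 0.85·0.19 + 0.16·0.81 = 0.16150 + 0.12960 = 0.29110.
By Bayes' theorem, P(H|E) = 0.16150 / 0.29110 = 0.5548.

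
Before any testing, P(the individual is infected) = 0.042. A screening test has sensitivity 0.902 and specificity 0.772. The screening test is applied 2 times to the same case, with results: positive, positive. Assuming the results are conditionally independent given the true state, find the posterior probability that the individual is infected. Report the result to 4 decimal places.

Posterior P(H) ≈ 0.4069

Let H be the event that the individual is infected; start with P(H) = 0.042. P('positive'|H) = 0.902, P('positive'|¬H) = 0.228.
Update on result 1 ('positive'): P(H) ← 0.902·0.0420 / (0.902·0.0420 + 0.228·0.9580) = 0.037884/0.25631 = 0.1478.
Update on result 2 ('positive'): P(H) ← 0.902·0.1478 / (0.902·0.1478 + 0.228·0.8522) = 0.13332/0.32762 = 0.4069.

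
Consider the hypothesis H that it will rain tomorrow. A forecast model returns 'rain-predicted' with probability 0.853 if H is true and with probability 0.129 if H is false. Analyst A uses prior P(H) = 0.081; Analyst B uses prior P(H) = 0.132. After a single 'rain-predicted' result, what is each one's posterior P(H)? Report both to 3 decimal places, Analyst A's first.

Analyst A: 0.368; Analyst B: 0.501

P('+'|H) = 0.853, P('+'|¬H) = 0.129.
Analyst A: numerator 0.853·0.081 = 0.069093; evidence = 0.069093+0.129·0.919 = 0.18764; posterior = 0.368.
Analyst B: numerator 0.853·0.132 = 0.11260; evidence = 0.11260+0.129·0.868 = 0.22457; posterior = 0.501.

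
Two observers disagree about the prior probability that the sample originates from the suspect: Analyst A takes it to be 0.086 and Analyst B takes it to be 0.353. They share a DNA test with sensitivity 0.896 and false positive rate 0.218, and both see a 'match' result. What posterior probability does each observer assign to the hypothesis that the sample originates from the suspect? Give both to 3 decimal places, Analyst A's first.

The likelihood ratio for a 'match' result is 0.896/0.218 = 4.1101.
Analyst A: prior odds 0.086/0.914 = 0.094092; posterior odds 0.38673; posterior probability 0.279.
Analyst B: prior odds 0.353/0.647 = 0.54560; posterior odds 2.2424; posterior probability 0.692.

Analyst A: 0.279; Analyst B: 0.692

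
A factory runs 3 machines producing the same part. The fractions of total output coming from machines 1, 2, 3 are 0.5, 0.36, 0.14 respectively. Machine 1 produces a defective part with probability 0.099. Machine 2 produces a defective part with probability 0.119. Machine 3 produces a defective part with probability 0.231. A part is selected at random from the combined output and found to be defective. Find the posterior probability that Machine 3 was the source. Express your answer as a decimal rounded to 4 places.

Tabulate prior·likelihood by source: [1] prior 0.5, lik 0.099, product 0.04950; [2] prior 0.36, lik 0.119, product 0.04284; [3] prior 0.14, lik 0.231, product 0.03234.
Normalizing constant = 0.12468; the posterior for Machine 3 is its product over the sum, 0.03234/0.12468 = 0.2594.

Posterior probability ≈ 0.2594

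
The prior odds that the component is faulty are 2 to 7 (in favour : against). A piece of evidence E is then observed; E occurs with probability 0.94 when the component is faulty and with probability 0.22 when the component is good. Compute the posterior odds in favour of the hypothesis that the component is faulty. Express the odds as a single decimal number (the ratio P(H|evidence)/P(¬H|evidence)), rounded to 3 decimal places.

Posterior odds ≈ 1.221

Prior odds = 2/7 = 0.28571.
Likelihood ratio for E = 0.94/0.22 = 4.2727.
Posterior odds = prior odds × LR = 1.2208.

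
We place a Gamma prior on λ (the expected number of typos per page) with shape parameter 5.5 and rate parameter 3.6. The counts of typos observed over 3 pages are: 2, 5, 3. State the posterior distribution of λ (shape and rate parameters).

The Poisson likelihood adds the total count to the shape and the number of exposure periods to the rate. Here ∑xᵢ = 10 and n = 3, so shape 5.5→15.5 and rate 3.6→6.6.

Posterior: Gamma(shape=15.5, rate=6.6)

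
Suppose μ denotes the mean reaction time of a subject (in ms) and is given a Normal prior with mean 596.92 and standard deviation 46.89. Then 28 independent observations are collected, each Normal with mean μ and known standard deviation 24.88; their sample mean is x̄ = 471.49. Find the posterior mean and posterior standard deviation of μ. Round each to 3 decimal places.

Posterior mean ≈ 472.739; posterior SD ≈ 4.678

Prior precision 1/τ₀² = 1/46.89² = 0.00045482; data precision n/σ² = 28/24.88² = 0.0452332.
Posterior precision = 0.00045482 + 0.0452332 = 0.0456880, giving posterior SD = 1/√0.0456880 = 4.678.
Posterior mean = (0.00045482·596.92 + 0.0452332·471.49) / 0.0456880 = 472.739.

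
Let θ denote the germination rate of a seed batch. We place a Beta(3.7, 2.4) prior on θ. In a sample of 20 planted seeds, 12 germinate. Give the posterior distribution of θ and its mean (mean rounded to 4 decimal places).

The binomial likelihood is conjugate to the Beta prior: with 12 successes and 8 failures, the posterior is Beta(3.7+12, 2.4+8) = Beta(15.7, 10.4).
Posterior mean = α/(α+β) = 15.7/26.1 = 0.6015.

Posterior: Beta(15.7, 10.4); mean ≈ 0.6015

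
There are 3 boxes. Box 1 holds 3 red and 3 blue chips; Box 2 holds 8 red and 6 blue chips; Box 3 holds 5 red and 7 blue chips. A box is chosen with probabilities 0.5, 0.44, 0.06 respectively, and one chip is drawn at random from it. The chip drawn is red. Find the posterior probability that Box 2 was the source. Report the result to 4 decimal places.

Posterior probability ≈ 0.4776

P(red|Box 1) = 0.5; P(red|Box 2) = 0.5714; P(red|Box 3) = 0.4167.
Prior × likelihood for each source: 0.5·0.5=0.2500, 0.44·0.5714=0.2514, 0.06·0.4167=0.02500. Summing gives P(red) = 0.52643.
P(Box 2 | red) = 0.2514 / 0.52643 = 0.4776.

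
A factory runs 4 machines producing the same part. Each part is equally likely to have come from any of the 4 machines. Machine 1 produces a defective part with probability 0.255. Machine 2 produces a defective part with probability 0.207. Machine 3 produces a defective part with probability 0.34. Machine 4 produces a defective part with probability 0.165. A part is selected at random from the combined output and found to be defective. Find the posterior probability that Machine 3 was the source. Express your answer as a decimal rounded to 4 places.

Posterior probability ≈ 0.3516

Tabulate prior·likelihood by source: [1] prior 0.25, lik 0.255, product 0.06375; [2] prior 0.25, lik 0.207, product 0.05175; [3] prior 0.25, lik 0.34, product 0.08500; [4] prior 0.25, lik 0.165, product 0.04125.
Normalizing constant = 0.24175; the posterior for Machine 3 is its product over the sum, 0.08500/0.24175 = 0.3516.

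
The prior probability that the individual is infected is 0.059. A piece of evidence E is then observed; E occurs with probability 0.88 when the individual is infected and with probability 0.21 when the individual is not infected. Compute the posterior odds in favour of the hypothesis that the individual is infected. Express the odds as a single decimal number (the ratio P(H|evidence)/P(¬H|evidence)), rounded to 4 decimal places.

Posterior odds ≈ 0.2627

Prior odds = 0.059/(1−0.059) = 0.062699.
Likelihood ratio for E = 0.88/0.21 = 4.1905.
Posterior odds = prior odds × LR = 0.26274.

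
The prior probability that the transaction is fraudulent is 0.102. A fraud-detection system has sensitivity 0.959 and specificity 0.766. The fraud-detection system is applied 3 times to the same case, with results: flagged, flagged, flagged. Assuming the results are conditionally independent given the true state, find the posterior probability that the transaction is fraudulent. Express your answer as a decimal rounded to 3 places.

Let H be the event that the transaction is fraudulent; start with P(H) = 0.102. P('flagged'|H) = 0.959, P('flagged'|¬H) = 0.234.
Update on result 1 ('flagged'): P(H) ← 0.959·0.1020 / (0.959·0.1020 + 0.234·0.8980) = 0.097818/0.30795 = 0.3176.
Update on result 2 ('flagged'): P(H) ← 0.959·0.3176 / (0.959·0.3176 + 0.234·0.6824) = 0.30462/0.46429 = 0.6561.
Update on result 3 ('flagged'): P(H) ← 0.959·0.6561 / (0.959·0.6561 + 0.234·0.3439) = 0.62920/0.70967 = 0.8866.

Posterior P(H) ≈ 0.887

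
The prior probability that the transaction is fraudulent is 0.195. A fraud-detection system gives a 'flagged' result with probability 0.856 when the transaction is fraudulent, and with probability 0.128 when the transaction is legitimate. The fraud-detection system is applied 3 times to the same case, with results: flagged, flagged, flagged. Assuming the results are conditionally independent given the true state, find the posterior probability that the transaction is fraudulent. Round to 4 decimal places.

With H the event that the transaction is fraudulent, the joint likelihood of the observed sequence is P(data|H) = 0.856·0.856·0.856 = 0.62722 and P(data|¬H) = 0.128·0.128·0.128 = 0.0020972.
Bayes: P(H|data) = 0.195·0.62722 / (0.195·0.62722 + 0.805·0.0020972) = 0.12231/0.12400 = 0.9864.

Posterior P(H) ≈ 0.9864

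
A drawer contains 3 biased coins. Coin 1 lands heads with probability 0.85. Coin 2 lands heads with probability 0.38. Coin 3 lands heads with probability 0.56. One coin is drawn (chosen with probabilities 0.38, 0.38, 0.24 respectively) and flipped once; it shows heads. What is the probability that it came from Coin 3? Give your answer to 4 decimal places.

Tabulate prior·likelihood by source: [1] prior 0.38, lik 0.85, product 0.3230; [2] prior 0.38, lik 0.38, product 0.1444; [3] prior 0.24, lik 0.56, product 0.1344.
Normalizing constant = 0.60180; the posterior for Coin 3 is its product over the sum, 0.1344/0.60180 = 0.2233.

Posterior probability ≈ 0.2233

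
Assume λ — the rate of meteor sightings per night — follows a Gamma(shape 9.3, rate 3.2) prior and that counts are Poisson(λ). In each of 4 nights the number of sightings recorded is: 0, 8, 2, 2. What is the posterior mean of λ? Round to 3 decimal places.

Posterior mean ≈ 2.958

Total count ∑xᵢ = 12 over n = 4 nights.
Gamma is conjugate to the Poisson likelihood: posterior is Gamma(shape = 9.3+12 = 21.3, rate = 3.2+4 = 7.2).
Posterior mean = shape/rate = 21.3/7.2 = 2.958.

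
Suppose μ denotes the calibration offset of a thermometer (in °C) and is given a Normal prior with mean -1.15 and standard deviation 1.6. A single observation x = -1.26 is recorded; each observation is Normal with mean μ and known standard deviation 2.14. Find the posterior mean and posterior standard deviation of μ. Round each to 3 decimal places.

Posterior mean ≈ -1.189; posterior SD ≈ 1.281

Prior precision 1/τ₀² = 1/1.6² = 0.390625; data precision n/σ² = 1/2.14² = 0.218360.
Posterior precision = 0.390625 + 0.218360 = 0.608985, giving posterior SD = 1/√0.608985 = 1.281.
Posterior mean = (0.390625·-1.15 + 0.218360·-1.26) / 0.608985 = -1.189.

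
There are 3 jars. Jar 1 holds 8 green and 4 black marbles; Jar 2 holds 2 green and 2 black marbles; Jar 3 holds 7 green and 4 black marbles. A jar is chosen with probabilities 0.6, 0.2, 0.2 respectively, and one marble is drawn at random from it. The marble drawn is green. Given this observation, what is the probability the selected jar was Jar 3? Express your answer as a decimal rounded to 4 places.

P(green|Jar 1) = 0.6667; P(green|Jar 2) = 0.5; P(green|Jar 3) = 0.6364.
Prior × likelihood for each source: 0.6·0.6667=0.4000, 0.2·0.5=0.1000, 0.2·0.6364=0.1273. Summing gives P(green) = 0.62727.
P(Jar 3 | green) = 0.1273 / 0.62727 = 0.2029.

Posterior probability ≈ 0.2029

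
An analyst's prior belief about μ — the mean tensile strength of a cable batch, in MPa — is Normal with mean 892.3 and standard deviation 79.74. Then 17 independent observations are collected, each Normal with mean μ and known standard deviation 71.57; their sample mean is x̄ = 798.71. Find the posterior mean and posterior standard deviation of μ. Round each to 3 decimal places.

Prior precision 1/τ₀² = 1/79.74² = 0.00015727; data precision n/σ² = 17/71.57² = 0.00331884.
Posterior precision = 0.00015727 + 0.00331884 = 0.00347611, giving posterior SD = 1/√0.00347611 = 16.961.
Posterior mean = (0.00015727·892.3 + 0.00331884·798.71) / 0.00347611 = 802.944.

Posterior mean ≈ 802.944; posterior SD ≈ 16.961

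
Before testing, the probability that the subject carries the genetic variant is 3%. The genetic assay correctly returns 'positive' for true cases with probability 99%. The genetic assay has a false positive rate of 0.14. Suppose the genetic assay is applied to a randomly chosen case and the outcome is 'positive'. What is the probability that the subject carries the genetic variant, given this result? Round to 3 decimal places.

P(H | E) ≈ 0.179

Let H be the event that the subject carries the genetic variant. P(H) = 0.03, so P(¬H) = 0.97. With E the 'positive' result, P(E|H) = 0.99 and P(E|¬H) = 0.14.
P(E) = 0.99·0.03 + 0.14·0.97 = 0.029700 + 0.13580 = 0.16550.
By Bayes' theorem, P(H|E) = 0.029700 / 0.16550 = 0.179.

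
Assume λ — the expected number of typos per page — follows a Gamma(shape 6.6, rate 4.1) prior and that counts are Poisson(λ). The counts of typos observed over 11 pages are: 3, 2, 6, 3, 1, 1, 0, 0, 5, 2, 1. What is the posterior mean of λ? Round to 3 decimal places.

Posterior mean ≈ 2.026

The Poisson likelihood adds the total count to the shape and the number of exposure periods to the rate. Here ∑xᵢ = 24 and n = 11, so shape 6.6→30.6 and rate 4.1→15.1.
Posterior mean = shape/rate = 30.6/15.1 = 2.026.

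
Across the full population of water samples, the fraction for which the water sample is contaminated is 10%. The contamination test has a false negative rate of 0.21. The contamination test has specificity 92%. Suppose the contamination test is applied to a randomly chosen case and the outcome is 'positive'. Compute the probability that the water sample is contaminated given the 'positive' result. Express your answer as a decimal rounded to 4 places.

Write H for 'the water sample is contaminated'. Prior odds H:¬H = 0.1/0.9 = 0.11111. For the 'positive' outcome, the likelihood ratio is 0.79/0.08 = 9.8750.
Posterior odds = 0.11111 × 9.8750 = 1.0972, so P(H|E) = 1.0972/(1+1.0972) = 0.5232.

P(H | E) ≈ 0.5232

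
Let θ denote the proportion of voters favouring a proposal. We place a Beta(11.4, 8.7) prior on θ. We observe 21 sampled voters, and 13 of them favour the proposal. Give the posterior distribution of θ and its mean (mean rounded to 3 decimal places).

Observing 13 successes and 8 failures updates Beta(11.4, 8.7) by adding the success and failure counts to the two shape parameters: α = 11.4+13 = 24.4, β = 8.7+8 = 16.7.
E[θ | data] = 24.4/(24.4+16.7) = 0.594.

Posterior: Beta(24.4, 16.7); mean ≈ 0.594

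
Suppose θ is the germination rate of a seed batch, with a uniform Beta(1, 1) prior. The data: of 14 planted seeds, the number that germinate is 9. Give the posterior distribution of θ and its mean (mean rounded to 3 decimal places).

Posterior: Beta(10, 6); mean ≈ 0.625

Observing 9 successes and 5 failures updates Beta(1, 1) by adding the success and failure counts to the two shape parameters: α = 1+9 = 10, β = 1+5 = 6.
E[θ | data] = 10/(10+6) = 0.625.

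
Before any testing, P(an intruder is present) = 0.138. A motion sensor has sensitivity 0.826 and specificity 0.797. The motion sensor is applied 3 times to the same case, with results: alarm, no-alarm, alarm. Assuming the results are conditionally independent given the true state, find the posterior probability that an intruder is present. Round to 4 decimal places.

Posterior P(H) ≈ 0.3666

Let H be the event that an intruder is present; start with P(H) = 0.138. P('alarm'|H) = 0.826, P('alarm'|¬H) = 0.203.
Update on result 1 ('alarm'): P(H) ← 0.826·0.1380 / (0.826·0.1380 + 0.203·0.8620) = 0.11399/0.28897 = 0.3945.
Update on result 2 ('no-alarm'): P(H) ← 0.174·0.3945 / (0.174·0.3945 + 0.797·0.6055) = 0.068636/0.55125 = 0.1245.
Update on result 3 ('alarm'): P(H) ← 0.826·0.1245 / (0.826·0.1245 + 0.203·0.8755) = 0.10284/0.28057 = 0.3666.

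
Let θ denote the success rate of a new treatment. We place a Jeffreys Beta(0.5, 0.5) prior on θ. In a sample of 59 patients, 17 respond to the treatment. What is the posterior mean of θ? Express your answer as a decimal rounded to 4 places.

Posterior mean ≈ 0.2917

Observing 17 successes and 42 failures updates Beta(0.5, 0.5) by adding the success and failure counts to the two shape parameters: α = 0.5+17 = 17.5, β = 0.5+42 = 42.5.
E[θ | data] = 17.5/(17.5+42.5) = 0.2917.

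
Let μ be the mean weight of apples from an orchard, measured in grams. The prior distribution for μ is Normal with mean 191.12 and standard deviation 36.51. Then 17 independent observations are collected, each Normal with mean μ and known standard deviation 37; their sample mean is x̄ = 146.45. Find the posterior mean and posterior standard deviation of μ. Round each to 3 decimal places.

Prior precision 1/τ₀² = 1/36.51² = 0.00075020; data precision n/σ² = 17/37² = 0.0124178.
Posterior precision = 0.00075020 + 0.0124178 = 0.0131680, giving posterior SD = 1/√0.0131680 = 8.714.
Posterior mean = (0.00075020·191.12 + 0.0124178·146.45) / 0.0131680 = 148.995.

Posterior mean ≈ 148.995; posterior SD ≈ 8.714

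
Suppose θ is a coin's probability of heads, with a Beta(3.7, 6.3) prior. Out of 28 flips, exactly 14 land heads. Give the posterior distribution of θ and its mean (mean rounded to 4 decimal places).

Posterior: Beta(17.7, 20.3); mean ≈ 0.4658

Observing 14 successes and 14 failures updates Beta(3.7, 6.3) by adding the success and failure counts to the two shape parameters: α = 3.7+14 = 17.7, β = 6.3+14 = 20.3.
E[θ | data] = 17.7/(17.7+20.3) = 0.4658.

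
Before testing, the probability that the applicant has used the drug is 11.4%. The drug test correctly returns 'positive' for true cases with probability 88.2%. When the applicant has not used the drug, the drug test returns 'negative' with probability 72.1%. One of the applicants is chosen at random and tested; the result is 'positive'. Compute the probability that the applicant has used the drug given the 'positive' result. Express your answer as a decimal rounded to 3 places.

Let H be the event that the applicant has used the drug. P(H) = 0.114, so P(¬H) = 0.886. With E the 'positive' result, P(E|H) = 0.882 and P(E|¬H) = 0.279.
P(E) = 0.882·0.114 + 0.279·0.886 = 0.10055 + 0.24719 = 0.34774.
By Bayes' theorem, P(H|E) = 0.10055 / 0.34774 = 0.289.

P(H | E) ≈ 0.289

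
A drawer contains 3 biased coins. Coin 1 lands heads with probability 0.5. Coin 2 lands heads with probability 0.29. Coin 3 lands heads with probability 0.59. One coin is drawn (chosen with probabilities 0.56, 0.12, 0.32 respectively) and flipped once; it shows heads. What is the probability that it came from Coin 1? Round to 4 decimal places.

Tabulate prior·likelihood by source: [1] prior 0.56, lik 0.5, product 0.2800; [2] prior 0.12, lik 0.29, product 0.03480; [3] prior 0.32, lik 0.59, product 0.1888.
Normalizing constant = 0.50360; the posterior for Coin 1 is its product over the sum, 0.2800/0.50360 = 0.5560.

Posterior probability ≈ 0.5560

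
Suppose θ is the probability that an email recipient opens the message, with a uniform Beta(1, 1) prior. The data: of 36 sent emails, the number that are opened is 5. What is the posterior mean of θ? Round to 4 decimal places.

Posterior mean ≈ 0.1579

Observing 5 successes and 31 failures updates Beta(1, 1) by adding the success and failure counts to the two shape parameters: α = 1+5 = 6, β = 1+31 = 32.
E[θ | data] = 6/(6+32) = 0.1579.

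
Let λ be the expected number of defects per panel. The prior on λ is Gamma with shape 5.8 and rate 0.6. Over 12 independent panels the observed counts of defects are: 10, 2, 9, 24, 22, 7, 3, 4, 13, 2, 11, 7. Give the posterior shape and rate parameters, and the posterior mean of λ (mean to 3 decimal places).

Total count ∑xᵢ = 114 over n = 12 panels.
Gamma is conjugate to the Poisson likelihood: posterior is Gamma(shape = 5.8+114 = 119.8, rate = 0.6+12 = 12.6).
Posterior mean = shape/rate = 119.8/12.6 = 9.508.

Posterior: Gamma(shape=119.8, rate=12.6); mean ≈ 9.508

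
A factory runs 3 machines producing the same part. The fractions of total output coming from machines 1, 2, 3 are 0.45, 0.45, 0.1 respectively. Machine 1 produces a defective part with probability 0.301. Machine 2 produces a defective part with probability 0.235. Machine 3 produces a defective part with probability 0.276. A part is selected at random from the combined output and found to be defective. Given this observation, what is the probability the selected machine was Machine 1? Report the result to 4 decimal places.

Tabulate prior·likelihood by source: [1] prior 0.45, lik 0.301, product 0.1354; [2] prior 0.45, lik 0.235, product 0.1057; [3] prior 0.1, lik 0.276, product 0.02760.
Normalizing constant = 0.26880; the posterior for Machine 1 is its product over the sum, 0.1354/0.26880 = 0.5039.

Posterior probability ≈ 0.5039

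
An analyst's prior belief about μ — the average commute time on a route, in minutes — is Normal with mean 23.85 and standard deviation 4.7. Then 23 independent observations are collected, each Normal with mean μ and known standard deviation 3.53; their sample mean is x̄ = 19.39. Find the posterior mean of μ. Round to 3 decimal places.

Posterior mean ≈ 19.497

With known σ, the Normal prior is conjugate. Weight on the data is w = (n/σ²)/(n/σ² + 1/τ₀²) = 1.84577/(1.84577+0.0452694) = 0.97606.
Posterior mean = w·x̄ + (1−w)·μ₀ = 0.97606·19.39 + 0.023939·23.85 = 19.497.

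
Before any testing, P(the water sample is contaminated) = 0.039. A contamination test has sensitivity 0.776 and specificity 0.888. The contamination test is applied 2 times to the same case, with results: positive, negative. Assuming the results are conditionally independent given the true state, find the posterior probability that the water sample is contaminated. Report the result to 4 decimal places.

Posterior P(H) ≈ 0.0662

With H the event that the water sample is contaminated, the joint likelihood of the observed sequence is P(data|H) = 0.776·0.224 = 0.17382 and P(data|¬H) = 0.112·0.888 = 0.099456.
Bayes: P(H|data) = 0.039·0.17382 / (0.039·0.17382 + 0.961·0.099456) = 0.0067791/0.10236 = 0.0662.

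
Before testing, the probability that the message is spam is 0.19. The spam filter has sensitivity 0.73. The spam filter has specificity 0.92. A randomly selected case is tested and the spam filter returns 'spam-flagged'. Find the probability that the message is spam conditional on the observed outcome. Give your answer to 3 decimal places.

Write H for 'the message is spam'. Prior odds H:¬H = 0.19/0.81 = 0.23457. For the 'spam-flagged' outcome, the likelihood ratio is 0.73/0.08 = 9.1250.
Posterior odds = 0.23457 × 9.1250 = 2.1404, so P(H|E) = 2.1404/(1+2.1404) = 0.682.

P(H | E) ≈ 0.682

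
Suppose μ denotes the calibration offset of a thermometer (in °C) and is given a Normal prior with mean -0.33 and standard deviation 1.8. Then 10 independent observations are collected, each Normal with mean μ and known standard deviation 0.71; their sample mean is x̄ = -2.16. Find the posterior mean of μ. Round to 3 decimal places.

Posterior mean ≈ -2.132

With known σ, the Normal prior is conjugate. Weight on the data is w = (n/σ²)/(n/σ² + 1/τ₀²) = 19.8373/(19.8373+0.308642) = 0.98468.
Posterior mean = w·x̄ + (1−w)·μ₀ = 0.98468·-2.16 + 0.015320·-0.33 = -2.132.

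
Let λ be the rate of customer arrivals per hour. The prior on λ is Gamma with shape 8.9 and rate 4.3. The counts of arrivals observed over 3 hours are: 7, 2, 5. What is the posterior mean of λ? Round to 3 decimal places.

Posterior mean ≈ 3.137

Total count ∑xᵢ = 14 over n = 3 hours.
Gamma is conjugate to the Poisson likelihood: posterior is Gamma(shape = 8.9+14 = 22.9, rate = 4.3+3 = 7.3).
Posterior mean = shape/rate = 22.9/7.3 = 3.137.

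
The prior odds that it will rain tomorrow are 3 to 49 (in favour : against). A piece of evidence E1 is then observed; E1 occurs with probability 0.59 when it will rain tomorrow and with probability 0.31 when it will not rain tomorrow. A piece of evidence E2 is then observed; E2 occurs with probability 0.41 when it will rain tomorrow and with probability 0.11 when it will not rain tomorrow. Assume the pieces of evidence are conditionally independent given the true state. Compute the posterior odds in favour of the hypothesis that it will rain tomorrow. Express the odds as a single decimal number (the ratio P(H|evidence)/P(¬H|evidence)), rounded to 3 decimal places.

Posterior odds ≈ 0.434

Prior odds = 3/49 = 0.061224.
Likelihood ratio for E1 = 0.59/0.31 = 1.9032.
Likelihood ratio for E2 = 0.41/0.11 = 3.7273.
Posterior odds = prior odds × LR₁ × LR₂ = 0.43432.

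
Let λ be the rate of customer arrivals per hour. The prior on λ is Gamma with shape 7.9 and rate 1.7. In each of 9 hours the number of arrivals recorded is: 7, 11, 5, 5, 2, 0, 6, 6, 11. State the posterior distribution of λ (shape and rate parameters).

The Poisson likelihood adds the total count to the shape and the number of exposure periods to the rate. Here ∑xᵢ = 53 and n = 9, so shape 7.9→60.9 and rate 1.7→10.7.

Posterior: Gamma(shape=60.9, rate=10.7)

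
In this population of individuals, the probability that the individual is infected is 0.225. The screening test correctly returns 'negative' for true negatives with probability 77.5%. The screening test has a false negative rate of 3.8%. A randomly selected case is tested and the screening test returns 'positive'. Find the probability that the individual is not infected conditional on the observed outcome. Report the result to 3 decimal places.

Write H for 'the individual is infected'. Prior odds H:¬H = 0.225/0.775 = 0.29032. For the 'positive' outcome, the likelihood ratio is 0.962/0.225 = 4.2756.
Posterior odds = 0.29032 × 4.2756 = 1.2413, so P(H|E) = 1.2413/(1+1.2413) = 0.554. Then P(¬H|E) = 1 − 0.554 = 0.446.

P(¬H | E) ≈ 0.446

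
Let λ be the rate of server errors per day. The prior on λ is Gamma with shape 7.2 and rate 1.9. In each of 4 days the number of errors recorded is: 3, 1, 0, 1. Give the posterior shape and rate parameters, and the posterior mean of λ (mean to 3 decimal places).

Total count ∑xᵢ = 5 over n = 4 days.
Gamma is conjugate to the Poisson likelihood: posterior is Gamma(shape = 7.2+5 = 12.2, rate = 1.9+4 = 5.9).
E[λ | data] = 12.2/5.9 = 2.068.

Posterior: Gamma(shape=12.2, rate=5.9); mean ≈ 2.068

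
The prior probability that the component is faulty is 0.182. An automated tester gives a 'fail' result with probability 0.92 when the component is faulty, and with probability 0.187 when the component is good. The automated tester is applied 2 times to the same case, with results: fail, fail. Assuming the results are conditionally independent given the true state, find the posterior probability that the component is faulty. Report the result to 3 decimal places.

Let H be the event that the component is faulty; start with P(H) = 0.182. P('fail'|H) = 0.92, P('fail'|¬H) = 0.187.
Update on result 1 ('fail'): P(H) ← 0.92·0.1820 / (0.92·0.1820 + 0.187·0.8180) = 0.16744/0.32041 = 0.5226.
Update on result 2 ('fail'): P(H) ← 0.92·0.5226 / (0.92·0.5226 + 0.187·0.4774) = 0.48078/0.57006 = 0.8434.

Posterior P(H) ≈ 0.843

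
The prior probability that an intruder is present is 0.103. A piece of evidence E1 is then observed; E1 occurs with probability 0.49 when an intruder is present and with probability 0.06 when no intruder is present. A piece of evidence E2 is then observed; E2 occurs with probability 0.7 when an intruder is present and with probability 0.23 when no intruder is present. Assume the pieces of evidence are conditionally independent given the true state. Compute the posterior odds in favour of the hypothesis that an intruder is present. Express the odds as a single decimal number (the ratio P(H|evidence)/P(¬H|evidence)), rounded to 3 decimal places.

Posterior odds ≈ 2.854

Prior odds = 0.103/(1−0.103) = 0.11483. In log-odds, ln(0.11483) = -2.1643.
Add log likelihood ratios: ln(8.1667) + ln(3.0435) = 3.2131.
Posterior log-odds = 1.0487, so posterior odds = exp(1.0487) = 2.8540.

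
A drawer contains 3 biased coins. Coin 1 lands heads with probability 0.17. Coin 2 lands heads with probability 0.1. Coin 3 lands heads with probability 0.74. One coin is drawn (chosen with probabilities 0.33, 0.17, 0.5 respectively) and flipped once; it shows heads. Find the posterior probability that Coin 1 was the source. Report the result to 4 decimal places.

Posterior probability ≈ 0.1266

P(heads|C1) = 0.17; P(heads|C2) = 0.1; P(heads|C3) = 0.74.
Prior × likelihood for each source: 0.33·0.17=0.05610, 0.17·0.1=0.01700, 0.5·0.74=0.3700. Summing gives P(heads) = 0.44310.
P(Coin 1 | heads) = 0.05610 / 0.44310 = 0.1266.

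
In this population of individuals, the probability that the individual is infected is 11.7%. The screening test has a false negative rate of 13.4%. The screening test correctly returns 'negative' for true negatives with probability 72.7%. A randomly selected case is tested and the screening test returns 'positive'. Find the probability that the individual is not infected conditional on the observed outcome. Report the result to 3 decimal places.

Write H for 'the individual is infected'. Prior odds H:¬H = 0.117/0.883 = 0.13250. For the 'positive' outcome, the likelihood ratio is 0.866/0.273 = 3.1722.
Posterior odds = 0.13250 × 3.1722 = 0.42032, so P(H|E) = 0.42032/(1+0.42032) = 0.296. Then P(¬H|E) = 1 − 0.296 = 0.704.

P(¬H | E) ≈ 0.704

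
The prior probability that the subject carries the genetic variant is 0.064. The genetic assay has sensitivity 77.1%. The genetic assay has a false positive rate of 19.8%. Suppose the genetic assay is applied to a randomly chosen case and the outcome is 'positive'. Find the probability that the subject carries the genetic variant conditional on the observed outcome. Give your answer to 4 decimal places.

Let H be the event that the subject carries the genetic variant. P(H) = 0.064, so P(¬H) = 0.936. With E the 'positive' result, P(E|H) = 0.771 and P(E|¬H) = 0.198.
P(E) = 0.771·0.064 + 0.198·0.936 = 0.049344 + 0.18533 = 0.23467.
By Bayes' theorem, P(H|E) = 0.049344 / 0.23467 = 0.2103.

P(H | E) ≈ 0.2103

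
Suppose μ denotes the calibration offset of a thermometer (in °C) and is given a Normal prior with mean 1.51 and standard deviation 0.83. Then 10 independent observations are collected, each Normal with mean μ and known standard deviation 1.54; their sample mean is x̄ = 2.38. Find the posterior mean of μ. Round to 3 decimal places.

With known σ, the Normal prior is conjugate. Weight on the data is w = (n/σ²)/(n/σ² + 1/τ₀²) = 4.21656/(4.21656+1.45159) = 0.74390.
Posterior mean = w·x̄ + (1−w)·μ₀ = 0.74390·2.38 + 0.25610·1.51 = 2.157.

Posterior mean ≈ 2.157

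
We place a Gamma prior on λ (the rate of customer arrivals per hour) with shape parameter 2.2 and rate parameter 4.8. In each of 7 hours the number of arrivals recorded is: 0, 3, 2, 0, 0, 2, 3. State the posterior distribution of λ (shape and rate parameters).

Posterior: Gamma(shape=12.2, rate=11.8)

Total count ∑xᵢ = 10 over n = 7 hours.
Gamma is conjugate to the Poisson likelihood: posterior is Gamma(shape = 2.2+10 = 12.2, rate = 4.8+7 = 11.8).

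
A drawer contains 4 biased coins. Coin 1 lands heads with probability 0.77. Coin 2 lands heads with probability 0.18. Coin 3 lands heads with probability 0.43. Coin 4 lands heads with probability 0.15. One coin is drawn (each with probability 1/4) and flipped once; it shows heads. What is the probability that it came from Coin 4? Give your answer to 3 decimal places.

Posterior probability ≈ 0.098

P(heads|C1) = 0.77; P(heads|C2) = 0.18; P(heads|C3) = 0.43; P(heads|C4) = 0.15.
Prior × likelihood for each source: 0.25·0.77=0.1925, 0.25·0.18=0.04500, 0.25·0.43=0.1075, 0.25·0.15=0.03750. Summing gives P(heads) = 0.38250.
P(Coin 4 | heads) = 0.03750 / 0.38250 = 0.098.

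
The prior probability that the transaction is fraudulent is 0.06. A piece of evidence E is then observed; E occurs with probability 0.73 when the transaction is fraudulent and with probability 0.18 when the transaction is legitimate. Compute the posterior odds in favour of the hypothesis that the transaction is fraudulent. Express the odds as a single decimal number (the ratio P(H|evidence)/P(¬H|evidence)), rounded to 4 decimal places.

Posterior odds ≈ 0.2589

Prior odds = 0.06/(1−0.06) = 0.063830. In log-odds, ln(0.063830) = -2.7515.
Add log likelihood ratio: ln(4.0556) = 1.4001.
Posterior log-odds = -1.3514, so posterior odds = exp(-1.3514) = 0.25887.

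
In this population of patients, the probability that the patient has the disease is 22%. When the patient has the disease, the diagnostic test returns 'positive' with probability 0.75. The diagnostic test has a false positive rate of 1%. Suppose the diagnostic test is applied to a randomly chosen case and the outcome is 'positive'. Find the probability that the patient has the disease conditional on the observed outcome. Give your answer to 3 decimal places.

Write H for 'the patient has the disease'. Prior odds H:¬H = 0.22/0.78 = 0.28205. For the 'positive' outcome, the likelihood ratio is 0.75/0.01 = 75.000.
Posterior odds = 0.28205 × 75.000 = 21.154, so P(H|E) = 21.154/(1+21.154) = 0.955.

P(H | E) ≈ 0.955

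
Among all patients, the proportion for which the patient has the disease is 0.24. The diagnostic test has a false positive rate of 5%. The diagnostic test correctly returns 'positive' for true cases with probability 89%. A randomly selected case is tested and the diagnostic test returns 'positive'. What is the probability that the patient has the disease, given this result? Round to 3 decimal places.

Let H be the event that the patient has the disease. P(H) = 0.24, so P(¬H) = 0.76. With E the 'positive' result, P(E|H) = 0.89 and P(E|¬H) = 0.05.
P(E) = 0.89·0.24 + 0.05·0.76 = 0.21360 + 0.038000 = 0.25160.
By Bayes' theorem, P(H|E) = 0.21360 / 0.25160 = 0.849.

P(H | E) ≈ 0.849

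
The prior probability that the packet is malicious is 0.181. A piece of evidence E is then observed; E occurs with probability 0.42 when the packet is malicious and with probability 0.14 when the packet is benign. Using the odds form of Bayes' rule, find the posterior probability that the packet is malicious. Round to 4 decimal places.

Posterior probability ≈ 0.3987

Prior odds = 0.181/(1−0.181) = 0.22100. In log-odds, ln(0.22100) = -1.5096.
Add log likelihood ratio: ln(3.0000) = 1.0986.
Posterior log-odds = -0.41097, so posterior odds = exp(-0.41097) = 0.66300. Converting, P(H|E) = 0.66300/1.6630 = 0.3987.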